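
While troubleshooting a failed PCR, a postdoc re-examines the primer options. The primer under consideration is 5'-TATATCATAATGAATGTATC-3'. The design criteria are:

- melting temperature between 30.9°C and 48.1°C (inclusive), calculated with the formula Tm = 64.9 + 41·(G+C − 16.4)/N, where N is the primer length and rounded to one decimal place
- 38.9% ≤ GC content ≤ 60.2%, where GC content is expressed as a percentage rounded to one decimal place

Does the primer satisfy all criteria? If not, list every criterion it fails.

Fails: GC content.

Base counts: A=8, T=8, G=2, C=2 (length 20).
Tm: Tm = 64.9 + 41·(4 − 16.4)/20 = 39.5°C ✓
GC content: GC 4/20 = 20.0%, outside 38.9–60.2% ✗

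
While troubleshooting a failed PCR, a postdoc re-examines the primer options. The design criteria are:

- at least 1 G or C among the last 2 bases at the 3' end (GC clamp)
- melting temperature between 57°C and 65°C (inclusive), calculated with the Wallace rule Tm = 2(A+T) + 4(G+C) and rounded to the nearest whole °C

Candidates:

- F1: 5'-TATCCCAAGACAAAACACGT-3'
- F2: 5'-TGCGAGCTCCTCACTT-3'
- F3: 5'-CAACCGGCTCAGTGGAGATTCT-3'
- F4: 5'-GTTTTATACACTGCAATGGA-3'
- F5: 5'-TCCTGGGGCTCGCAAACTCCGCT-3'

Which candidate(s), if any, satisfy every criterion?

F1 (20 nt, A=9 T=3 G=2 C=6): 3' end GT has 1 G/C ✓; Tm = 2·12 + 4·8 = 56°C, outside 57–65°C ✗ — fails.
F2 (16 nt, A=2 T=5 G=3 C=6): 3' end TT has 0 G/C, need ≥1 ✗; Tm = 2·7 + 4·9 = 50°C, outside 57–65°C ✗ — fails.
F3 (22 nt, A=5 T=5 G=6 C=6): 3' end CT has 1 G/C ✓; Tm = 2·10 + 4·12 = 68°C, outside 57–65°C ✗ — fails.
F4 (20 nt, A=6 T=7 G=4 C=3): 3' end GA has 1 G/C ✓; Tm = 2·13 + 4·7 = 54°C, outside 57–65°C ✗ — fails.
F5 (23 nt, A=3 T=5 G=6 C=9): 3' end CT has 1 G/C ✓; Tm = 2·8 + 4·15 = 76°C, outside 57–65°C ✗ — fails.

None of the candidates satisfy all criteria.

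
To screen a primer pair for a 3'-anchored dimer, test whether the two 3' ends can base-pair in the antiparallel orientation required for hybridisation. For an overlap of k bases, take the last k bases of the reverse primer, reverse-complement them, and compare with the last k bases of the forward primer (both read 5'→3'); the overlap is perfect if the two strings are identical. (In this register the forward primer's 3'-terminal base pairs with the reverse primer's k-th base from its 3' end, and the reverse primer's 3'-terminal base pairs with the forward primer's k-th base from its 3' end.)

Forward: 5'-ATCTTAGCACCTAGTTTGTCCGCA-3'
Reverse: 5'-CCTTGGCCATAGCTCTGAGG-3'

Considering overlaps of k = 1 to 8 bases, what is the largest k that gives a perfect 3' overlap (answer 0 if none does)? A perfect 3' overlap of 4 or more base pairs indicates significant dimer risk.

Last 8 bases (5'→3') — forward …TGTCCGCA, reverse …CTCTGAGG.
Reverse complement of the reverse primer's last 8 bases: CCTCAGAG; its first k bases are the reverse complement of the reverse primer's last k bases, so a perfect k-base overlap needs the forward primer's last k bases to equal them.
Comparing (forward last k vs required): k=1: A vs C ✗; k=2: CA vs CC ✗; k=3: GCA vs CCT ✗; k=4: CGCA vs CCTC ✗; k=5: CCGCA vs CCTCA ✗; k=6: TCCGCA vs CCTCAG ✗; k=7: GTCCGCA vs CCTCAGA ✗; k=8: TGTCCGCA vs CCTCAGAG ✗.
No overlap length from 1 to 8 is perfect, so the longest perfect 3' overlap is 0.

Longest perfect overlap: 0 complementary base pairs; below the dimer-risk threshold (threshold 4).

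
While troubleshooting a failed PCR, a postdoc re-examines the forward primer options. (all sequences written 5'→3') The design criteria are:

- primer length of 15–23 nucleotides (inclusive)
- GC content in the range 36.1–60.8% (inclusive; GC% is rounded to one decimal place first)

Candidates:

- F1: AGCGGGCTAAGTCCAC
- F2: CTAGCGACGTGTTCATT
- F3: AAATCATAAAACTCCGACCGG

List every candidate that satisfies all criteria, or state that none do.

F2 and F3.

F1 (16 nt, A=4 T=2 G=5 C=5): length 16 ✓; GC 10/16 = 62.5%, outside 36.1–60.8% ✗ — fails.
F2 (17 nt, A=3 T=6 G=4 C=4): length 17 ✓; GC 8/17 = 47.1% ✓ — passes.
F3 (21 nt, A=9 T=3 G=3 C=6): length 21 ✓; GC 9/21 = 42.9% ✓ — passes.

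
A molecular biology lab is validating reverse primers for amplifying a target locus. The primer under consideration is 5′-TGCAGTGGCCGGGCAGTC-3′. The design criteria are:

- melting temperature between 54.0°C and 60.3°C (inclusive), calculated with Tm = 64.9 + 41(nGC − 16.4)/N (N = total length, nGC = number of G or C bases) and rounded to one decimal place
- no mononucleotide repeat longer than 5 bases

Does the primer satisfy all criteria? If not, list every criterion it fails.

Base counts: A=2, T=3, G=8, C=5 (length 18).
Tm: Tm = 64.9 + 41·(13 − 16.4)/18 = 57.2°C ✓
homopolymer run: longest run = 3 ✓

Meets all criteria.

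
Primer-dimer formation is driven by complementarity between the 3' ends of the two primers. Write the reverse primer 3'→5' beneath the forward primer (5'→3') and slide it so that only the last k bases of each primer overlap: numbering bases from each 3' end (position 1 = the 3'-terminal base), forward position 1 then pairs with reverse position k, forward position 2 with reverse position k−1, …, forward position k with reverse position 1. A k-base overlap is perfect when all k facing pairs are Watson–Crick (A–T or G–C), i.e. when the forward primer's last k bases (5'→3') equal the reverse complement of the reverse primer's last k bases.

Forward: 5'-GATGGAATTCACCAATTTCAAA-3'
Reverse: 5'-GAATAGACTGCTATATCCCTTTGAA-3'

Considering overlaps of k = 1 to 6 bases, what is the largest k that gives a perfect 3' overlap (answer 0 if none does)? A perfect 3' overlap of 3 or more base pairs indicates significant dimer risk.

Longest perfect overlap: 6 complementary base pairs; significant dimer risk (threshold 3).

Last 6 bases (5'→3') — forward …TTCAAA, reverse …TTTGAA.
Reverse complement of the reverse primer's last 6 bases: TTCAAA; its first k bases are the reverse complement of the reverse primer's last k bases, so a perfect k-base overlap needs the forward primer's last k bases to equal them.
Comparing (forward last k vs required): k=1: A vs T ✗; k=2: AA vs TT ✗; k=3: AAA vs TTC ✗; k=4: CAAA vs TTCA ✗; k=5: TCAAA vs TTCAA ✗; k=6: TTCAAA vs TTCAAA ✓.
Only k = 6 is perfect, so the longest perfect 3' overlap is 6.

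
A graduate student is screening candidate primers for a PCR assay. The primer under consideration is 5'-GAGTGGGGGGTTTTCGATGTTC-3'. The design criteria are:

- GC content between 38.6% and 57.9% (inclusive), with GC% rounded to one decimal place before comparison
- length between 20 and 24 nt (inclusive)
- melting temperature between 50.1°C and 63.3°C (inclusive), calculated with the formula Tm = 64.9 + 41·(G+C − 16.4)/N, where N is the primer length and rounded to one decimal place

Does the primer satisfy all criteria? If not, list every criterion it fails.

Base counts: A=2, T=8, G=10, C=2 (length 22).
GC content: GC 12/22 = 54.5% ✓
length: length 22 ✓
Tm: Tm = 64.9 + 41·(12 − 16.4)/22 = 56.7°C ✓

Meets all criteria.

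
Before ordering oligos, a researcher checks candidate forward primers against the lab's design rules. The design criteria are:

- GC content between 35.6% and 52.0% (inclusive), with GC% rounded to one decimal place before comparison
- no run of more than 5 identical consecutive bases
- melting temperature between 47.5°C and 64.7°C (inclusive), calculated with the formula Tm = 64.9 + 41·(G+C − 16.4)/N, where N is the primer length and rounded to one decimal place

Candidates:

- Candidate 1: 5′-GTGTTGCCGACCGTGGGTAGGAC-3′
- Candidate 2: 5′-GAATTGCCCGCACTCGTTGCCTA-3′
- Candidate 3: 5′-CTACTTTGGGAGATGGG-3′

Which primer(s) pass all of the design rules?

Candidate 1 (23 nt, A=3 T=5 G=10 C=5): GC 15/23 = 65.2%, outside 35.6–52.0% ✗; longest run = 3 ✓; Tm = 64.9 + 41·(15 − 16.4)/23 = 62.4°C ✓ — fails.
Candidate 2 (23 nt, A=4 T=6 G=5 C=8): GC 13/23 = 56.5%, outside 35.6–52.0% ✗; longest run = 3 ✓; Tm = 64.9 + 41·(13 − 16.4)/23 = 58.8°C ✓ — fails.
Candidate 3 (17 nt, A=3 T=5 G=7 C=2): GC 9/17 = 52.9%, outside 35.6–52.0% ✗; longest run = 3 ✓; Tm = 64.9 + 41·(9 − 16.4)/17 = 47.1°C, outside 47.5–64.7°C ✗ — fails.

None of the candidates satisfy all criteria.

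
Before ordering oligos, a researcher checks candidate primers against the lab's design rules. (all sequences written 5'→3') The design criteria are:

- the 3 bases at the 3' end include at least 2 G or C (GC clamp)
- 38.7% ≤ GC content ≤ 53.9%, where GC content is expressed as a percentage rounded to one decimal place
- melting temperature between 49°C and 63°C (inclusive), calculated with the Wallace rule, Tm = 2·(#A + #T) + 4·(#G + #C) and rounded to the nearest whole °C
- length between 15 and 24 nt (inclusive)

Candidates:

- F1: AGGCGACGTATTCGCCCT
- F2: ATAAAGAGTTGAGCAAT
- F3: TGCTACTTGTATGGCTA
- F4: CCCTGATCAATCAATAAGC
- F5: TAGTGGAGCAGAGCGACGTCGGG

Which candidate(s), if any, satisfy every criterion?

F1 (18 nt, A=3 T=4 G=5 C=6): 3' end CCT has 2 G/C ✓; GC 11/18 = 61.1%, outside 38.7–53.9% ✗; Tm = 2·7 + 4·11 = 58°C ✓; length 18 ✓ — fails.
F2 (17 nt, A=8 T=4 G=4 C=1): 3' end AAT has 0 G/C, need ≥2 ✗; GC 5/17 = 29.4%, outside 38.7–53.9% ✗; Tm = 2·12 + 4·5 = 44°C, outside 49–63°C ✗; length 17 ✓ — fails.
F3 (17 nt, A=3 T=7 G=4 C=3): 3' end CTA has 1 G/C, need ≥2 ✗; GC 7/17 = 41.2% ✓; Tm = 2·10 + 4·7 = 48°C, outside 49–63°C ✗; length 17 ✓ — fails.
F4 (19 nt, A=7 T=4 G=2 C=6): 3' end AGC has 2 G/C ✓; GC 8/19 = 42.1% ✓; Tm = 2·11 + 4·8 = 54°C ✓; length 19 ✓ — passes.
F5 (23 nt, A=5 T=3 G=11 C=4): 3' end GGG has 3 G/C ✓; GC 15/23 = 65.2%, outside 38.7–53.9% ✗; Tm = 2·8 + 4·15 = 76°C, outside 49–63°C ✗; length 23 ✓ — fails.

F4 only.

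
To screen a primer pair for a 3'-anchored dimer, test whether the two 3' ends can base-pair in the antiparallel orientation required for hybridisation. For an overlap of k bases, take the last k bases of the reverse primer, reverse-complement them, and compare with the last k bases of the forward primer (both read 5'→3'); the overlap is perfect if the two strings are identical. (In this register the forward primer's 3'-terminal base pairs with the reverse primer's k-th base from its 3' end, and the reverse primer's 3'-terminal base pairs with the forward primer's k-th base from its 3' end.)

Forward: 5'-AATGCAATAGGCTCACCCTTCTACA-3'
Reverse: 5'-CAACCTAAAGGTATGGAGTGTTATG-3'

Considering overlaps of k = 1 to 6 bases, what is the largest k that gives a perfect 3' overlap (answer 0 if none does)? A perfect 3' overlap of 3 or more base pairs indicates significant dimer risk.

Last 6 bases (5'→3') — forward …TCTACA, reverse …GTTATG.
Reverse complement of the reverse primer's last 6 bases: CATAAC; its first k bases are the reverse complement of the reverse primer's last k bases, so a perfect k-base overlap needs the forward primer's last k bases to equal them.
Comparing (forward last k vs required): k=1: A vs C ✗; k=2: CA vs CA ✓; k=3: ACA vs CAT ✗; k=4: TACA vs CATA ✗; k=5: CTACA vs CATAA ✗; k=6: TCTACA vs CATAAC ✗.
Only k = 2 is perfect, so the longest perfect 3' overlap is 2.

Longest perfect overlap: 2 complementary base pairs; below the dimer-risk threshold (threshold 3).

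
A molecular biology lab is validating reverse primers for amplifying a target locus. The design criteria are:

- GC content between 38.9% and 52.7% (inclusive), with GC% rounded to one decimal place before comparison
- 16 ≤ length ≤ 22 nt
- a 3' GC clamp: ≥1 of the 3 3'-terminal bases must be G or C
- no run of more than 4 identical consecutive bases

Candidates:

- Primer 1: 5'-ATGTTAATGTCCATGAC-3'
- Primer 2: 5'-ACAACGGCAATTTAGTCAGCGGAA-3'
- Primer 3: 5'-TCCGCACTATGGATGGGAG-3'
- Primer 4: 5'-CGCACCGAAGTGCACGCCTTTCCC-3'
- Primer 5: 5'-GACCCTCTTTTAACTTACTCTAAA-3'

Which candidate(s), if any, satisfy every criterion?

None of the candidates satisfy all criteria.

Primer 1 (17 nt, A=5 T=6 G=3 C=3): GC 6/17 = 35.3%, outside 38.9–52.7% ✗; length 17 ✓; 3' end GAC has 2 G/C ✓; longest run = 2 ✓ — fails.
Primer 2 (24 nt, A=9 T=4 G=6 C=5): GC 11/24 = 45.8% ✓; length 24, outside 16–22 ✗; 3' end GAA has 1 G/C ✓; longest run = 3 ✓ — fails.
Primer 3 (19 nt, A=4 T=4 G=7 C=4): GC 11/19 = 57.9%, outside 38.9–52.7% ✗; length 19 ✓; 3' end GAG has 2 G/C ✓; longest run = 3 ✓ — fails.
Primer 4 (24 nt, A=4 T=4 G=5 C=11): GC 16/24 = 66.7%, outside 38.9–52.7% ✗; length 24, outside 16–22 ✗; 3' end CCC has 3 G/C ✓; longest run = 3 ✓ — fails.
Primer 5 (24 nt, A=7 T=9 G=1 C=7): GC 8/24 = 33.3%, outside 38.9–52.7% ✗; length 24, outside 16–22 ✗; 3' end AAA has 0 G/C, need ≥1 ✗; longest run = 4 ✓ — fails.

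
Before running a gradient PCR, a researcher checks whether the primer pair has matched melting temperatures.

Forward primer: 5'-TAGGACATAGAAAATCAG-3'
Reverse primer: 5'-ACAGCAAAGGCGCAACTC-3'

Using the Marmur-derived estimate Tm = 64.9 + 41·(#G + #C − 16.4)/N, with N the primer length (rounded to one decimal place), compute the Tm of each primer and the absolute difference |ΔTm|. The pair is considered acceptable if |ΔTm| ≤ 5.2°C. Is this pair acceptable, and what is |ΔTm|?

Forward: G+C = 6, N = 18 → Tm = 64.9 + 41·(6 − 16.4)/18 = 41.2°C.
Reverse: G+C = 10, N = 18 → Tm = 64.9 + 41·(10 − 16.4)/18 = 50.3°C.
|ΔTm| = |41.2 − 50.3| = 9.1°C, > 5.2°C.

|ΔTm| = 9.1°C; the pair is not acceptable.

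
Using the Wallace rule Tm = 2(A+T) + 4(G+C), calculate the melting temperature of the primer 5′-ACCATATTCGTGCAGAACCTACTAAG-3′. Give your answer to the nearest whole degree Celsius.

Base counts: A=9, T=6, G=4, C=7 (length 26).
Tm = 2·(9+6) + 4·(4+7) = 2·15 + 4·11 = 30 + 44 = 74°C.

74°C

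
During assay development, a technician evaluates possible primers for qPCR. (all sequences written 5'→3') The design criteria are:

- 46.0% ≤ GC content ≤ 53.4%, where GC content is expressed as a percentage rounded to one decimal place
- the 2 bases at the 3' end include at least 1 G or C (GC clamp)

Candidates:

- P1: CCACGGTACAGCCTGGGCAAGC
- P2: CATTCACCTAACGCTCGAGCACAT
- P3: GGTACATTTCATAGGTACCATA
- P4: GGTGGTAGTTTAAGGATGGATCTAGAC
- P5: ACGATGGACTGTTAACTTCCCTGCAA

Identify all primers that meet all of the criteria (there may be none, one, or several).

None of the candidates satisfy all criteria.

P1 (22 nt, A=5 T=2 G=7 C=8): GC 15/22 = 68.2%, outside 46.0–53.4% ✗; 3' end GC has 2 G/C ✓ — fails.
P2 (24 nt, A=7 T=5 G=3 C=9): GC 12/24 = 50.0% ✓; 3' end AT has 0 G/C, need ≥1 ✗ — fails.
P3 (22 nt, A=7 T=7 G=4 C=4): GC 8/22 = 36.4%, outside 46.0–53.4% ✗; 3' end TA has 0 G/C, need ≥1 ✗ — fails.
P4 (27 nt, A=7 T=8 G=10 C=2): GC 12/27 = 44.4%, outside 46.0–53.4% ✗; 3' end AC has 1 G/C ✓ — fails.
P5 (26 nt, A=7 T=7 G=5 C=7): GC 12/26 = 46.2% ✓; 3' end AA has 0 G/C, need ≥1 ✗ — fails.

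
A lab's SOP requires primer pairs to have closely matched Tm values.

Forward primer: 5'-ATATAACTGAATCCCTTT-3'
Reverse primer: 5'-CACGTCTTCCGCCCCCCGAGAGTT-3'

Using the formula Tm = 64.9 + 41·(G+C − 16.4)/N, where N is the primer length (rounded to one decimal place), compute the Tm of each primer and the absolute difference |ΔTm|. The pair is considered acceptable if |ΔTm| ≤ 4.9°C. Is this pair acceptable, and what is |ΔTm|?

|ΔTm| = 25.3°C; the pair is not acceptable.

Forward: G+C = 5, N = 18 → Tm = 64.9 + 41·(5 − 16.4)/18 = 38.9°C.
Reverse: G+C = 16, N = 24 → Tm = 64.9 + 41·(16 − 16.4)/24 = 64.2°C.
|ΔTm| = |38.9 − 64.2| = 25.3°C, > 4.9°C.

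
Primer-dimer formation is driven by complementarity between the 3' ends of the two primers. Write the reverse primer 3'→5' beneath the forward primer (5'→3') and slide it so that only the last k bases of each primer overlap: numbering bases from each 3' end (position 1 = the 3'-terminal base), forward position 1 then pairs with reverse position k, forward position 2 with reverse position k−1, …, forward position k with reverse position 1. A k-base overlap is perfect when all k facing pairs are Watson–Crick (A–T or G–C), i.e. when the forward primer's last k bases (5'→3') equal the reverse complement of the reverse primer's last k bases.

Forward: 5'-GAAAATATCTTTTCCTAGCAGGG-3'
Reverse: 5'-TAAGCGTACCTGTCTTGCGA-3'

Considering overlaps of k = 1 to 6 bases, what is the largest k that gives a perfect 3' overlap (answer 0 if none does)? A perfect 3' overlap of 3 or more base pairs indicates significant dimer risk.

Last 6 bases (5'→3') — forward …GCAGGG, reverse …TTGCGA.
Reverse complement of the reverse primer's last 6 bases: TCGCAA; its first k bases are the reverse complement of the reverse primer's last k bases, so a perfect k-base overlap needs the forward primer's last k bases to equal them.
Comparing (forward last k vs required): k=1: G vs T ✗; k=2: GG vs TC ✗; k=3: GGG vs TCG ✗; k=4: AGGG vs TCGC ✗; k=5: CAGGG vs TCGCA ✗; k=6: GCAGGG vs TCGCAA ✗.
No overlap length from 1 to 6 is perfect, so the longest perfect 3' overlap is 0.

Longest perfect overlap: 0 complementary base pairs; below the dimer-risk threshold (threshold 3).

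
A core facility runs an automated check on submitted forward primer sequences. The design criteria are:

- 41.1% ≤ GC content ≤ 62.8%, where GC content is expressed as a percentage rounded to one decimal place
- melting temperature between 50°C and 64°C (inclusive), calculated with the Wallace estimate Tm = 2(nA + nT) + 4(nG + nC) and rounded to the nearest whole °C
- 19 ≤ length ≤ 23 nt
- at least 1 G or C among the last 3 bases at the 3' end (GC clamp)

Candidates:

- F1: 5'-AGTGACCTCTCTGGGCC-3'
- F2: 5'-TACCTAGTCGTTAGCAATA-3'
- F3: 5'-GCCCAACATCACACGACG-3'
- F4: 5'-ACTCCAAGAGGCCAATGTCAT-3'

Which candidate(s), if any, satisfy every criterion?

F4 only.

F1 (17 nt, A=2 T=4 G=5 C=6): GC 11/17 = 64.7%, outside 41.1–62.8% ✗; Tm = 2·6 + 4·11 = 56°C ✓; length 17, outside 19–23 ✗; 3' end GCC has 3 G/C ✓ — fails.
F2 (19 nt, A=6 T=6 G=3 C=4): GC 7/19 = 36.8%, outside 41.1–62.8% ✗; Tm = 2·12 + 4·7 = 52°C ✓; length 19 ✓; 3' end ATA has 0 G/C, need ≥1 ✗ — fails.
F3 (18 nt, A=6 T=1 G=3 C=8): GC 11/18 = 61.1% ✓; Tm = 2·7 + 4·11 = 58°C ✓; length 18, outside 19–23 ✗; 3' end ACG has 2 G/C ✓ — fails.
F4 (21 nt, A=7 T=4 G=4 C=6): GC 10/21 = 47.6% ✓; Tm = 2·11 + 4·10 = 62°C ✓; length 21 ✓; 3' end CAT has 1 G/C ✓ — passes.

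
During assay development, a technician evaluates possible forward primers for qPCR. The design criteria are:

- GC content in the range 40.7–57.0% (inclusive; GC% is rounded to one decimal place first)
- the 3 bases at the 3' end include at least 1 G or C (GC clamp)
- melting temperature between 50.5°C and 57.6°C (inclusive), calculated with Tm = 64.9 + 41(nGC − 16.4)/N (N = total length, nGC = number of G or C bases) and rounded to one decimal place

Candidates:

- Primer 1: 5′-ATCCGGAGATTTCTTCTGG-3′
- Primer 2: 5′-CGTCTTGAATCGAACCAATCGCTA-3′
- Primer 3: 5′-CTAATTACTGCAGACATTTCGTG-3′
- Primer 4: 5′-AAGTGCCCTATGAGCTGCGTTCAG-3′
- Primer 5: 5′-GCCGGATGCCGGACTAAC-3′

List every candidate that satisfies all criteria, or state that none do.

Primer 2 only.

Primer 1 (19 nt, A=3 T=7 G=5 C=4): GC 9/19 = 47.4% ✓; 3' end TGG has 2 G/C ✓; Tm = 64.9 + 41·(9 − 16.4)/19 = 48.9°C, outside 50.5–57.6°C ✗ — fails.
Primer 2 (24 nt, A=7 T=6 G=4 C=7): GC 11/24 = 45.8% ✓; 3' end CTA has 1 G/C ✓; Tm = 64.9 + 41·(11 − 16.4)/24 = 55.7°C ✓ — passes.
Primer 3 (23 nt, A=6 T=8 G=4 C=5): GC 9/23 = 39.1%, outside 40.7–57.0% ✗; 3' end GTG has 2 G/C ✓; Tm = 64.9 + 41·(9 − 16.4)/23 = 51.7°C ✓ — fails.
Primer 4 (24 nt, A=5 T=6 G=7 C=6): GC 13/24 = 54.2% ✓; 3' end CAG has 2 G/C ✓; Tm = 64.9 + 41·(13 − 16.4)/24 = 59.1°C, outside 50.5–57.6°C ✗ — fails.
Primer 5 (18 nt, A=4 T=2 G=6 C=6): GC 12/18 = 66.7%, outside 40.7–57.0% ✗; 3' end AAC has 1 G/C ✓; Tm = 64.9 + 41·(12 − 16.4)/18 = 54.9°C ✓ — fails.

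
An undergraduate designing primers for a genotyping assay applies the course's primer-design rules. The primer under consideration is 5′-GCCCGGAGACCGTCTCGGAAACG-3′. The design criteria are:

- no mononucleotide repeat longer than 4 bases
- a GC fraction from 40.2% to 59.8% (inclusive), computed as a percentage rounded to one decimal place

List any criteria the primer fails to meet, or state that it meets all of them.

Base counts: A=5, T=2, G=8, C=8 (length 23).
homopolymer run: longest run = 3 ✓
GC content: GC 16/23 = 69.6%, outside 40.2–59.8% ✗

Fails: GC content.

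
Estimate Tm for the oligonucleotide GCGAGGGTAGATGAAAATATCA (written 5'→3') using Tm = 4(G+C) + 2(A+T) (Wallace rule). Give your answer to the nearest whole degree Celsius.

62°C

Base counts: A=9, T=4, G=7, C=2 (length 22).
Tm = 2·(9+4) + 4·(7+2) = 2·13 + 4·9 = 26 + 36 = 62°C.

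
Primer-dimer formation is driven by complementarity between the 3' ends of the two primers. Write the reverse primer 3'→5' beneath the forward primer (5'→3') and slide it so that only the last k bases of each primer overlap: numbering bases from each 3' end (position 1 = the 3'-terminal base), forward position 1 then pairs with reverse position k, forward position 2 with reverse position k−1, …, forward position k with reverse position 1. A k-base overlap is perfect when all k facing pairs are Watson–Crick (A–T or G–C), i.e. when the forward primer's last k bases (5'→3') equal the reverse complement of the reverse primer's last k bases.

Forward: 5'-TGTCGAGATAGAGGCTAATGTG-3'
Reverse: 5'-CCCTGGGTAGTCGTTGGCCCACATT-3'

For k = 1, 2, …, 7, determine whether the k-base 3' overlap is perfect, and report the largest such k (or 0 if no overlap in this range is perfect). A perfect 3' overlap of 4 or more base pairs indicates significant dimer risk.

Last 7 bases (5'→3') — forward …TAATGTG, reverse …CCACATT.
Reverse complement of the reverse primer's last 7 bases: AATGTGG; its first k bases are the reverse complement of the reverse primer's last k bases, so a perfect k-base overlap needs the forward primer's last k bases to equal them.
Comparing (forward last k vs required): k=1: G vs A ✗; k=2: TG vs AA ✗; k=3: GTG vs AAT ✗; k=4: TGTG vs AATG ✗; k=5: ATGTG vs AATGT ✗; k=6: AATGTG vs AATGTG ✓; k=7: TAATGTG vs AATGTGG ✗.
Only k = 6 is perfect, so the longest perfect 3' overlap is 6.

Longest perfect overlap: 6 complementary base pairs; significant dimer risk (threshold 4).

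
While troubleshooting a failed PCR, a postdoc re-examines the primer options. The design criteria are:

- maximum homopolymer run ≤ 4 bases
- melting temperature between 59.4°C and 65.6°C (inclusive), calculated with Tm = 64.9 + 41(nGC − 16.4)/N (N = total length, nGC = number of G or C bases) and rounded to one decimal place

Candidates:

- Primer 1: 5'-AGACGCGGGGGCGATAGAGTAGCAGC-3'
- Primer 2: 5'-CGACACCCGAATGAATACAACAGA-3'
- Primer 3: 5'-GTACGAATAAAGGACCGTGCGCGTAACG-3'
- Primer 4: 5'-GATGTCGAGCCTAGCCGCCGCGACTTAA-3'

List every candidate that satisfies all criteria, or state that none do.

Primer 1 (26 nt, A=7 T=2 G=12 C=5): longest run = 5, exceeds 4 ✗; Tm = 64.9 + 41·(17 − 16.4)/26 = 65.8°C, outside 59.4–65.6°C ✗ — fails.
Primer 2 (24 nt, A=11 T=2 G=4 C=7): longest run = 3 ✓; Tm = 64.9 + 41·(11 − 16.4)/24 = 55.7°C, outside 59.4–65.6°C ✗ — fails.
Primer 3 (28 nt, A=9 T=4 G=9 C=6): longest run = 3 ✓; Tm = 64.9 + 41·(15 − 16.4)/28 = 62.9°C ✓ — passes.
Primer 4 (28 nt, A=6 T=5 G=8 C=9): longest run = 2 ✓; Tm = 64.9 + 41·(17 − 16.4)/28 = 65.8°C, outside 59.4–65.6°C ✗ — fails.

Primer 3 only.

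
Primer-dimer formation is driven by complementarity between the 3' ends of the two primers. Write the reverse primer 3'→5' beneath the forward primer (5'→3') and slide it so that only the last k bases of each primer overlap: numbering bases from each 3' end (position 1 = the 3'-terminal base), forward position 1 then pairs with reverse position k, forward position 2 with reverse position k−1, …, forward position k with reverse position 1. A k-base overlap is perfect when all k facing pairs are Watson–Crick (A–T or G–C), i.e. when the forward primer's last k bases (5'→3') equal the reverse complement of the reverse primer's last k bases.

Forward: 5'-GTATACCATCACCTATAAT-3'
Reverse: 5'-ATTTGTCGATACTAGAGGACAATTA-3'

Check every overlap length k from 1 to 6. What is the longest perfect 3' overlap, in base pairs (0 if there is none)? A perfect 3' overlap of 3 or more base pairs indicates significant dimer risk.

Longest perfect overlap: 4 complementary base pairs; significant dimer risk (threshold 3).

Last 6 bases (5'→3') — forward …TATAAT, reverse …CAATTA.
Reverse complement of the reverse primer's last 6 bases: TAATTG; its first k bases are the reverse complement of the reverse primer's last k bases, so a perfect k-base overlap needs the forward primer's last k bases to equal them.
Comparing (forward last k vs required): k=1: T vs T ✓; k=2: AT vs TA ✗; k=3: AAT vs TAA ✗; k=4: TAAT vs TAAT ✓; k=5: ATAAT vs TAATT ✗; k=6: TATAAT vs TAATTG ✗.
Perfect overlaps at k = 1, 4; the largest is 4.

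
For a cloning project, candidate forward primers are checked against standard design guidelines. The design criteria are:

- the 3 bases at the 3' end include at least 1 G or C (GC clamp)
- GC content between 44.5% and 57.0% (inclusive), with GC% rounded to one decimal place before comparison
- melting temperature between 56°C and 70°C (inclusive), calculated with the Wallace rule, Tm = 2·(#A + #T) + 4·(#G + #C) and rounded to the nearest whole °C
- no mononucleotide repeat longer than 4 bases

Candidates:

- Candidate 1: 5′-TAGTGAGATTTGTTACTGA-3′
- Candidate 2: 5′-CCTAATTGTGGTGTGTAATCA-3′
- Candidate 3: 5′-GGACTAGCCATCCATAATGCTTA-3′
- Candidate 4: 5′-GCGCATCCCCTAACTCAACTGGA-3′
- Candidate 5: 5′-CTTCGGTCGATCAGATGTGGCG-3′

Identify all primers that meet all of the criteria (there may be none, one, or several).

None of the candidates satisfy all criteria.

Candidate 1 (19 nt, A=5 T=8 G=5 C=1): 3' end TGA has 1 G/C ✓; GC 6/19 = 31.6%, outside 44.5–57.0% ✗; Tm = 2·13 + 4·6 = 50°C, outside 56–70°C ✗; longest run = 3 ✓ — fails.
Candidate 2 (21 nt, A=5 T=8 G=5 C=3): 3' end TCA has 1 G/C ✓; GC 8/21 = 38.1%, outside 44.5–57.0% ✗; Tm = 2·13 + 4·8 = 58°C ✓; longest run = 2 ✓ — fails.
Candidate 3 (23 nt, A=7 T=6 G=4 C=6): 3' end TTA has 0 G/C, need ≥1 ✗; GC 10/23 = 43.5%, outside 44.5–57.0% ✗; Tm = 2·13 + 4·10 = 66°C ✓; longest run = 2 ✓ — fails.
Candidate 4 (23 nt, A=6 T=4 G=4 C=9): 3' end GGA has 2 G/C ✓; GC 13/23 = 56.5% ✓; Tm = 2·10 + 4·13 = 72°C, outside 56–70°C ✗; longest run = 4 ✓ — fails.
Candidate 5 (22 nt, A=3 T=6 G=8 C=5): 3' end GCG has 3 G/C ✓; GC 13/22 = 59.1%, outside 44.5–57.0% ✗; Tm = 2·9 + 4·13 = 70°C ✓; longest run = 2 ✓ — fails.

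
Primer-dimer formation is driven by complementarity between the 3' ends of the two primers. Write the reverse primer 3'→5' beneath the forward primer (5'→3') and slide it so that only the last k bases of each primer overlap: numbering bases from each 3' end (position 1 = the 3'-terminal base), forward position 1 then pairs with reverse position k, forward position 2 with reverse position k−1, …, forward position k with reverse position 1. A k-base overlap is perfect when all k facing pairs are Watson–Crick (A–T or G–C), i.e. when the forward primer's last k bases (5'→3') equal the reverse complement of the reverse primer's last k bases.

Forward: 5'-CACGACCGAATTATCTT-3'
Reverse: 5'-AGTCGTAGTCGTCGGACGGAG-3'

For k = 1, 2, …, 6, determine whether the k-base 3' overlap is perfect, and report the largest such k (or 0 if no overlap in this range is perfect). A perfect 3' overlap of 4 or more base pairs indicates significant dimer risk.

Longest perfect overlap: 0 complementary base pairs; below the dimer-risk threshold (threshold 4).

Last 6 bases (5'→3') — forward …TATCTT, reverse …ACGGAG.
Reverse complement of the reverse primer's last 6 bases: CTCCGT; its first k bases are the reverse complement of the reverse primer's last k bases, so a perfect k-base overlap needs the forward primer's last k bases to equal them.
Comparing (forward last k vs required): k=1: T vs C ✗; k=2: TT vs CT ✗; k=3: CTT vs CTC ✗; k=4: TCTT vs CTCC ✗; k=5: ATCTT vs CTCCG ✗; k=6: TATCTT vs CTCCGT ✗.
No overlap length from 1 to 6 is perfect, so the longest perfect 3' overlap is 0.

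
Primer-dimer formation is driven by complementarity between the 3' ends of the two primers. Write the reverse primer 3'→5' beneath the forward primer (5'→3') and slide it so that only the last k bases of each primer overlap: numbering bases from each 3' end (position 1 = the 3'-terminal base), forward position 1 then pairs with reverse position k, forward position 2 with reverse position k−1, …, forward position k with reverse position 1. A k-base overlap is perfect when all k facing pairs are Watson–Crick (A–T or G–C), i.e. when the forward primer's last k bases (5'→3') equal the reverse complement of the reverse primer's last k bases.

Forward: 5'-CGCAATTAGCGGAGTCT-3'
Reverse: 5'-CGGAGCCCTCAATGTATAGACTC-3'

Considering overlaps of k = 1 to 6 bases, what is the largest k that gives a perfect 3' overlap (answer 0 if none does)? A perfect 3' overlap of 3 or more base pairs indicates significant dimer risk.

Longest perfect overlap: 6 complementary base pairs; significant dimer risk (threshold 3).

Last 6 bases (5'→3') — forward …GAGTCT, reverse …AGACTC.
Reverse complement of the reverse primer's last 6 bases: GAGTCT; its first k bases are the reverse complement of the reverse primer's last k bases, so a perfect k-base overlap needs the forward primer's last k bases to equal them.
Comparing (forward last k vs required): k=1: T vs G ✗; k=2: CT vs GA ✗; k=3: TCT vs GAG ✗; k=4: GTCT vs GAGT ✗; k=5: AGTCT vs GAGTC ✗; k=6: GAGTCT vs GAGTCT ✓.
Only k = 6 is perfect, so the longest perfect 3' overlap is 6.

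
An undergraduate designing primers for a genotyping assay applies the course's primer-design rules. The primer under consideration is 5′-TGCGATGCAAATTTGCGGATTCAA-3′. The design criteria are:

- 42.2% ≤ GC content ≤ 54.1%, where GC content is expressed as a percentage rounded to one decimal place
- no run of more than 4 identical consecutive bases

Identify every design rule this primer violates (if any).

Fails: GC content.

Base counts: A=7, T=7, G=6, C=4 (length 24).
GC content: GC 10/24 = 41.7%, outside 42.2–54.1% ✗
homopolymer run: longest run = 3 ✓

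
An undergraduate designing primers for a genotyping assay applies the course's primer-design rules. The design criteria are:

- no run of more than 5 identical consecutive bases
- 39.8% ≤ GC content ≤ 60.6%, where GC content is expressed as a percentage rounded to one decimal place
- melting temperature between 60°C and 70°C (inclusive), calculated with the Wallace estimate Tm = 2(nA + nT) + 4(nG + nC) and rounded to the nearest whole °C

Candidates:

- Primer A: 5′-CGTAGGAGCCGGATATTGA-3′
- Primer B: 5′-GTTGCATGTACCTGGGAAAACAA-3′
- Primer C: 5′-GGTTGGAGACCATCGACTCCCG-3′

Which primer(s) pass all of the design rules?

Primer A (19 nt, A=5 T=4 G=7 C=3): longest run = 2 ✓; GC 10/19 = 52.6% ✓; Tm = 2·9 + 4·10 = 58°C, outside 60–70°C ✗ — fails.
Primer B (23 nt, A=8 T=5 G=6 C=4): longest run = 4 ✓; GC 10/23 = 43.5% ✓; Tm = 2·13 + 4·10 = 66°C ✓ — passes.
Primer C (22 nt, A=4 T=4 G=7 C=7): longest run = 3 ✓; GC 14/22 = 63.6%, outside 39.8–60.6% ✗; Tm = 2·8 + 4·14 = 72°C, outside 60–70°C ✗ — fails.

Primer B only.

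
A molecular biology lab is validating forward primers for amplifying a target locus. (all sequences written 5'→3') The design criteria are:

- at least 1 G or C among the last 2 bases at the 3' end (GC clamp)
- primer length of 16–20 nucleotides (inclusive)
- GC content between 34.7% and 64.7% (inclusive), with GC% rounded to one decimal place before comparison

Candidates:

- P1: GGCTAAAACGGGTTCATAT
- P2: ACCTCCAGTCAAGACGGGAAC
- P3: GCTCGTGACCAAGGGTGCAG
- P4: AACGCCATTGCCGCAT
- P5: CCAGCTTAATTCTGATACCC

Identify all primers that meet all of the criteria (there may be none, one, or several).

P1 (19 nt, A=6 T=5 G=5 C=3): 3' end AT has 0 G/C, need ≥1 ✗; length 19 ✓; GC 8/19 = 42.1% ✓ — fails.
P2 (21 nt, A=7 T=2 G=5 C=7): 3' end AC has 1 G/C ✓; length 21, outside 16–20 ✗; GC 12/21 = 57.1% ✓ — fails.
P3 (20 nt, A=4 T=3 G=8 C=5): 3' end AG has 1 G/C ✓; length 20 ✓; GC 13/20 = 65.0%, outside 34.7–64.7% ✗ — fails.
P4 (16 nt, A=4 T=3 G=3 C=6): 3' end AT has 0 G/C, need ≥1 ✗; length 16 ✓; GC 9/16 = 56.3% ✓ — fails.
P5 (20 nt, A=5 T=6 G=2 C=7): 3' end CC has 2 G/C ✓; length 20 ✓; GC 9/20 = 45.0% ✓ — passes.

P5 only.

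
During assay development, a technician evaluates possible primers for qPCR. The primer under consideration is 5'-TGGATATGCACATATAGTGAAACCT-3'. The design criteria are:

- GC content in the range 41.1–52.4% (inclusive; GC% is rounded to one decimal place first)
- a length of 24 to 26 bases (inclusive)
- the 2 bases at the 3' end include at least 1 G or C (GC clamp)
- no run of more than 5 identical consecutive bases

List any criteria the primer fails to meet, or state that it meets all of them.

Fails: GC content.

Base counts: A=9, T=7, G=5, C=4 (length 25).
GC content: GC 9/25 = 36.0%, outside 41.1–52.4% ✗
length: length 25 ✓
GC clamp: 3' end CT has 1 G/C ✓
homopolymer run: longest run = 3 ✓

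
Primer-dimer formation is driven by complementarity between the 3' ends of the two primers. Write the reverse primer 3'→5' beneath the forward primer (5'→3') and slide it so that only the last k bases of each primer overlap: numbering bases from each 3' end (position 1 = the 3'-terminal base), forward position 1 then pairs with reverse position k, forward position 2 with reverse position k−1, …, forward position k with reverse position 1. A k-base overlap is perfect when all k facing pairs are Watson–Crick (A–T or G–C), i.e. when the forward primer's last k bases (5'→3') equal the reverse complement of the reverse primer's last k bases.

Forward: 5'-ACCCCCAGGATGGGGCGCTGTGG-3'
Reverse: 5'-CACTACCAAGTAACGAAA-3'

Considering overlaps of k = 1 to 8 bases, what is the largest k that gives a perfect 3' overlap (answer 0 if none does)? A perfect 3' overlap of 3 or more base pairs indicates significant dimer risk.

Longest perfect overlap: 0 complementary base pairs; below the dimer-risk threshold (threshold 3).

Last 8 bases (5'→3') — forward …CGCTGTGG, reverse …TAACGAAA.
Reverse complement of the reverse primer's last 8 bases: TTTCGTTA; its first k bases are the reverse complement of the reverse primer's last k bases, so a perfect k-base overlap needs the forward primer's last k bases to equal them.
Comparing (forward last k vs required): k=1: G vs T ✗; k=2: GG vs TT ✗; k=3: TGG vs TTT ✗; k=4: GTGG vs TTTC ✗; k=5: TGTGG vs TTTCG ✗; k=6: CTGTGG vs TTTCGT ✗; k=7: GCTGTGG vs TTTCGTT ✗; k=8: CGCTGTGG vs TTTCGTTA ✗.
No overlap length from 1 to 8 is perfect, so the longest perfect 3' overlap is 0.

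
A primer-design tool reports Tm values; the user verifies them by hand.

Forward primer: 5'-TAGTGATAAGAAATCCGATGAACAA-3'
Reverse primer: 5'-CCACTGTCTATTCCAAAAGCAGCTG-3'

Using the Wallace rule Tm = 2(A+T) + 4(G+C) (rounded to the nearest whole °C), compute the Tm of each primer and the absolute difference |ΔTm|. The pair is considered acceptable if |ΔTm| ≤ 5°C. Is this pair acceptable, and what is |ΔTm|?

Forward: A=12 T=5 G=5 C=3 → Tm = 2·17 + 4·8 = 66°C.
Reverse: A=7 T=6 G=4 C=8 → Tm = 2·13 + 4·12 = 74°C.
|ΔTm| = |66 − 74| = 8°C, > 5°C.

|ΔTm| = 8°C; the pair is not acceptable.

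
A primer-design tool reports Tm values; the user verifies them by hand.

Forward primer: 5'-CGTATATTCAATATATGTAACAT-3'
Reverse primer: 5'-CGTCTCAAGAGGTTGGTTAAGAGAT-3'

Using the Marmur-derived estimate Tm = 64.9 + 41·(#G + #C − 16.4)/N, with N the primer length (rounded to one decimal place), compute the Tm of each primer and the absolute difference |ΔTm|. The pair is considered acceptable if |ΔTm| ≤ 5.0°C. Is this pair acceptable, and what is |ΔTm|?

Forward: G+C = 5, N = 23 → Tm = 64.9 + 41·(5 − 16.4)/23 = 44.6°C.
Reverse: G+C = 11, N = 25 → Tm = 64.9 + 41·(11 − 16.4)/25 = 56.0°C.
|ΔTm| = |44.6 − 56.0| = 11.4°C, > 5.0°C.

|ΔTm| = 11.4°C; the pair is not acceptable.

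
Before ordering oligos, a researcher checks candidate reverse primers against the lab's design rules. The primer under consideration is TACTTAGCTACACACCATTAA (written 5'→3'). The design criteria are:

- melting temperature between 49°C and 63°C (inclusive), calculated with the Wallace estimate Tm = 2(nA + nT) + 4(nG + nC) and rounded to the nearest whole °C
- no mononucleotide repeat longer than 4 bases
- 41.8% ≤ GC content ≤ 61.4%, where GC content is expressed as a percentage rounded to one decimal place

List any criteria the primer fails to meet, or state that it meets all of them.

Base counts: A=8, T=6, G=1, C=6 (length 21).
Tm: Tm = 2·14 + 4·7 = 56°C ✓
homopolymer run: longest run = 2 ✓
GC content: GC 7/21 = 33.3%, outside 41.8–61.4% ✗

Fails: GC content.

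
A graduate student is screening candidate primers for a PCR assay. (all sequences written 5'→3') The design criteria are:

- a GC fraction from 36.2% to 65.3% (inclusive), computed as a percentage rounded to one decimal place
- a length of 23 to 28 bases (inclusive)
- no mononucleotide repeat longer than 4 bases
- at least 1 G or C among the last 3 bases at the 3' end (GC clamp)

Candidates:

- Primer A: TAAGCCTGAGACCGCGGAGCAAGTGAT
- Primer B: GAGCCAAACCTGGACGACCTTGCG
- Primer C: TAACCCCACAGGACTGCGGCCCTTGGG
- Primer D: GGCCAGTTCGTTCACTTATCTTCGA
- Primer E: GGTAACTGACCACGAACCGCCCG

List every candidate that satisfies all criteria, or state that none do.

Primer A (27 nt, A=8 T=4 G=9 C=6): GC 15/27 = 55.6% ✓; length 27 ✓; longest run = 2 ✓; 3' end GAT has 1 G/C ✓ — passes.
Primer B (24 nt, A=6 T=3 G=7 C=8): GC 15/24 = 62.5% ✓; length 24 ✓; longest run = 3 ✓; 3' end GCG has 3 G/C ✓ — passes.
Primer C (27 nt, A=5 T=4 G=8 C=10): GC 18/27 = 66.7%, outside 36.2–65.3% ✗; length 27 ✓; longest run = 4 ✓; 3' end GGG has 3 G/C ✓ — fails.
Primer D (25 nt, A=4 T=9 G=5 C=7): GC 12/25 = 48.0% ✓; length 25 ✓; longest run = 2 ✓; 3' end CGA has 2 G/C ✓ — passes.
Primer E (23 nt, A=6 T=2 G=6 C=9): GC 15/23 = 65.2% ✓; length 23 ✓; longest run = 3 ✓; 3' end CCG has 3 G/C ✓ — passes.

Primer A, Primer B, Primer D and Primer E.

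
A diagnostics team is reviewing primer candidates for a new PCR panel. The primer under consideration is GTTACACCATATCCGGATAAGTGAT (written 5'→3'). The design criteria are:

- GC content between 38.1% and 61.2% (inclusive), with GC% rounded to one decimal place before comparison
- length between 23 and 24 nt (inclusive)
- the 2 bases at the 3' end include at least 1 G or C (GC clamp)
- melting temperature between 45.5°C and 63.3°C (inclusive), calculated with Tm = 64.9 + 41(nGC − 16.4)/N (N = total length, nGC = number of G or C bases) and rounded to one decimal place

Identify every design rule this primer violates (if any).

Base counts: A=8, T=7, G=5, C=5 (length 25).
GC content: GC 10/25 = 40.0% ✓
length: length 25, outside 23–24 ✗
GC clamp: 3' end AT has 0 G/C, need ≥1 ✗
Tm: Tm = 64.9 + 41·(10 − 16.4)/25 = 54.4°C ✓

Fails: length, GC clamp.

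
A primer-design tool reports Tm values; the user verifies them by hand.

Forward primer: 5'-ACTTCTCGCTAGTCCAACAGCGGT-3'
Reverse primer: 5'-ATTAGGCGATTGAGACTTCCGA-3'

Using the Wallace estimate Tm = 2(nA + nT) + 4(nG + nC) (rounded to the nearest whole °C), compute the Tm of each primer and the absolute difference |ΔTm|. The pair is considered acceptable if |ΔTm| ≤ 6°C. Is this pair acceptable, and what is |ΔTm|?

|ΔTm| = 10°C; the pair is not acceptable.

Forward: A=5 T=6 G=5 C=8 → Tm = 2·11 + 4·13 = 74°C.
Reverse: A=6 T=6 G=6 C=4 → Tm = 2·12 + 4·10 = 64°C.
|ΔTm| = |74 − 64| = 10°C, > 6°C.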